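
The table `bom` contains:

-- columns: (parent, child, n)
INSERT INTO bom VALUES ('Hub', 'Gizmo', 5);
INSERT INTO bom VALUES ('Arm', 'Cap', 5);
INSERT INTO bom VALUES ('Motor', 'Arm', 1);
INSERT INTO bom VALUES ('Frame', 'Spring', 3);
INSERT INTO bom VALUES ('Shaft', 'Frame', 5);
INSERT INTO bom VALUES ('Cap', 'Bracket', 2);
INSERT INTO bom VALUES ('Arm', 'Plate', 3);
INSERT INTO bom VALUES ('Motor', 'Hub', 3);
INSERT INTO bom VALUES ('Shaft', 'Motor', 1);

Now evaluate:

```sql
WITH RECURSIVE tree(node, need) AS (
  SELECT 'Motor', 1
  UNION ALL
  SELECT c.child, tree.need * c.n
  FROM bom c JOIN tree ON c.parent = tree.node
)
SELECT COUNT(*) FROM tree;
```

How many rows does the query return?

7

Base: (Motor, need=1).
Iteration 1: components of {Motor} -> Arm = 1*1 = 1, Hub = 1*3 = 3.
Iteration 2: components of {Arm,Hub} -> Cap = 1*5 = 5, Gizmo = 3*5 = 15, Plate = 1*3 = 3.
Iteration 3: components of {Cap,Gizmo,Plate} -> Bracket = 5*2 = 10.
Iteration 4: no further components; recursion stops.
Total rows emitted: 7.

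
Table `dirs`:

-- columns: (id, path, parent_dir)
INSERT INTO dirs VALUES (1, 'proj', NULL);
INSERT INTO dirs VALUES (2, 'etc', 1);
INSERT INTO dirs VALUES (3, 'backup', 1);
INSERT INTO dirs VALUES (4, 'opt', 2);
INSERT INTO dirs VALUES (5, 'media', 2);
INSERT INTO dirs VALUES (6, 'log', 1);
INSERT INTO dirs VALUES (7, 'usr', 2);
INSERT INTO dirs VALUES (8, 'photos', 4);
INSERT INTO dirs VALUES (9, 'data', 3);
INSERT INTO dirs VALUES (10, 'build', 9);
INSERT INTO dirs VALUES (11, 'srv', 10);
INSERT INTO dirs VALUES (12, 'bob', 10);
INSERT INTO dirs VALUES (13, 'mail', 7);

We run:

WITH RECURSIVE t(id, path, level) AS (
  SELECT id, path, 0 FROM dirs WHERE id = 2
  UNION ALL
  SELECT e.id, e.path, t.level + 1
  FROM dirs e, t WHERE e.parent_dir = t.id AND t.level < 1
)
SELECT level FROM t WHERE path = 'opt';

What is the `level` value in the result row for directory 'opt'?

Base: id=2 (etc) at level 0.
Iteration 1: rows with parent_dir in {2} -> opt (id 4, level 1), media (id 5, level 1), usr (id 7, level 1).
Iteration 2: level < 1 fails for all current rows; recursion stops.

1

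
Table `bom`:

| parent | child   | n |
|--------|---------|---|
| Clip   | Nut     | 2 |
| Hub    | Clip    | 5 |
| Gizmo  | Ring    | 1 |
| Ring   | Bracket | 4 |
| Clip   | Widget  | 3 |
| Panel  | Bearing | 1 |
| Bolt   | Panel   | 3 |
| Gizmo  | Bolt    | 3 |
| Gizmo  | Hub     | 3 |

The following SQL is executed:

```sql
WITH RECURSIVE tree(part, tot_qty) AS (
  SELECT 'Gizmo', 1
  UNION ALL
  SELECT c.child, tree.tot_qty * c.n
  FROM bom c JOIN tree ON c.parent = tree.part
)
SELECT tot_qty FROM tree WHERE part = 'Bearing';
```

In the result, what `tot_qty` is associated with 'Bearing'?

9

Base: (Gizmo, tot_qty=1).
Iteration 1: components of {Gizmo} -> Bolt = 1*3 = 3, Hub = 1*3 = 3, Ring = 1*1 = 1.
Iteration 2: components of {Bolt,Hub,Ring} -> Bracket = 1*4 = 4, Clip = 3*5 = 15, Panel = 3*3 = 9.
Iteration 3: components of {Bracket,Clip,Panel} -> Bearing = 9*1 = 9, Nut = 15*2 = 30, Widget = 15*3 = 45.
Iteration 4: no further components; recursion stops.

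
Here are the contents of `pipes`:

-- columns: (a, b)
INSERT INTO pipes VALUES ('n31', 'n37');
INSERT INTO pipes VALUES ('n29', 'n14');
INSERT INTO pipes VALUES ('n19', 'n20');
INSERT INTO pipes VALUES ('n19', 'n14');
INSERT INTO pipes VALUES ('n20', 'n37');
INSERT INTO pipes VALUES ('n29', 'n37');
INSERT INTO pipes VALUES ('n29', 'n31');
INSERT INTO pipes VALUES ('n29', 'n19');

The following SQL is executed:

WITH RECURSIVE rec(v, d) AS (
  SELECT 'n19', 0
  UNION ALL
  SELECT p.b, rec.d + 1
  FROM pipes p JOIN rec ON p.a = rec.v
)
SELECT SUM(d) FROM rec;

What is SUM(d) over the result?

4

Base: (n19, d=0).
Iteration 1: edges from {n19} -> (n14, d=1), (n20, d=1).
Iteration 2: edges from {n14,n20} -> (n37, d=2).
Iteration 3: no outgoing edges from {n37}; recursion stops.
SUM(d) = 0 + 1 + 1 + 2 = 4.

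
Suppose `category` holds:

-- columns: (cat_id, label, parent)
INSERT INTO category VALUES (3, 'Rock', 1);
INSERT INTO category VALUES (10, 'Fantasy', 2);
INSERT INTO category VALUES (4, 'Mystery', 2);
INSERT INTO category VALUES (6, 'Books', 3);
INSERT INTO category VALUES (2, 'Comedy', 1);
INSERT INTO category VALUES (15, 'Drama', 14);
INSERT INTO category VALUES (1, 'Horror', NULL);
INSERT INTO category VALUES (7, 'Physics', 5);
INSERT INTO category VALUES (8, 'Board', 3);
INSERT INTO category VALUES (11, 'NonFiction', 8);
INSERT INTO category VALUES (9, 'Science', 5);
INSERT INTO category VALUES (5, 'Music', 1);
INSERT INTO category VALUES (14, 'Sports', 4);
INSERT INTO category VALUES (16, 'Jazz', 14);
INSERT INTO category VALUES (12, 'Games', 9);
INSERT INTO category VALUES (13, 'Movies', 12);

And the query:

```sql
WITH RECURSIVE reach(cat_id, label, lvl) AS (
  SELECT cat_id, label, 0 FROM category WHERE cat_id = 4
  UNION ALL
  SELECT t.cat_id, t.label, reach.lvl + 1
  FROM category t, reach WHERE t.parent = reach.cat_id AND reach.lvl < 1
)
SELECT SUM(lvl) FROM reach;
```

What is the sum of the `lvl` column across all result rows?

Base: cat_id=4 (Mystery) at lvl 0.
Iteration 1: rows with parent in {4} -> Sports (id 14, lvl 1).
Iteration 2: lvl < 1 fails for all current rows; recursion stops.
SUM(lvl) = 0 + 1 = 1.

1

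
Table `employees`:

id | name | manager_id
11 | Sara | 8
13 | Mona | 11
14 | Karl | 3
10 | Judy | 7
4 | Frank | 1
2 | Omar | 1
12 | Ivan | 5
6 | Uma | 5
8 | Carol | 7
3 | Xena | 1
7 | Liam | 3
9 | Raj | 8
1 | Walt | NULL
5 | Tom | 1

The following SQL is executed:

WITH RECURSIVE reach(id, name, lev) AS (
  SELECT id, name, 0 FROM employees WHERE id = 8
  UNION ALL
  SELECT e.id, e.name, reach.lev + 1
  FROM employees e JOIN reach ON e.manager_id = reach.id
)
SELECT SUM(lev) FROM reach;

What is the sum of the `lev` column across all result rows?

4

Base: id=8 (Carol) at lev 0.
Iteration 1: rows with manager_id in {8} -> Raj (id 9, lev 1), Sara (id 11, lev 1).
Iteration 2: rows with manager_id in {9,11} -> Mona (id 13, lev 2).
Iteration 3: no rows with manager_id in {13}; recursion stops.
SUM(lev) = 0 + 1 + 1 + 2 = 4.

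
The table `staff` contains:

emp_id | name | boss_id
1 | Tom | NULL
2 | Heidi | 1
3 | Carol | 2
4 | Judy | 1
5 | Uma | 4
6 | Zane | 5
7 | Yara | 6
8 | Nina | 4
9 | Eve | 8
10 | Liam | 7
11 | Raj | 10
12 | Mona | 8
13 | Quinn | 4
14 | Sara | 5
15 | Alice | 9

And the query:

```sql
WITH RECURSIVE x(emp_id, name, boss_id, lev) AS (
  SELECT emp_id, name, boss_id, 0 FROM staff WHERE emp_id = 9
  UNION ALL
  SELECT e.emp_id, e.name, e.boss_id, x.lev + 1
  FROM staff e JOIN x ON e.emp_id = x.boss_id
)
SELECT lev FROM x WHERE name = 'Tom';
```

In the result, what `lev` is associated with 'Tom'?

Base: emp_id=9 (Eve), boss_id=8, lev 0.
Iteration 1: join on emp_id=8 -> Nina (id 8, boss_id=4, lev 1).
Iteration 2: join on emp_id=4 -> Judy (id 4, boss_id=1, lev 2).
Iteration 3: join on emp_id=1 -> Tom (id 1, boss_id=NULL, lev 3).
Iteration 4: boss_id is NULL; no match; recursion stops.

3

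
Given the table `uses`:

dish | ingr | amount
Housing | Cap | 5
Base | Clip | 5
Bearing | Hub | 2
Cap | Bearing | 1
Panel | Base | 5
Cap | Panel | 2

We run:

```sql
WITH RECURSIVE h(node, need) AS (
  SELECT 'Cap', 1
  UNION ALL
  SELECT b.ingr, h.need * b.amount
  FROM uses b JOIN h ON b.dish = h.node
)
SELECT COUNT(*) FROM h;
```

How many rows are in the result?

6

Base: (Cap, need=1).
Iteration 1: components of {Cap} -> Bearing = 1*1 = 1, Panel = 1*2 = 2.
Iteration 2: components of {Bearing,Panel} -> Base = 2*5 = 10, Hub = 1*2 = 2.
Iteration 3: components of {Base,Hub} -> Clip = 10*5 = 50.
Iteration 4: no further components; recursion stops.
Total rows emitted: 6.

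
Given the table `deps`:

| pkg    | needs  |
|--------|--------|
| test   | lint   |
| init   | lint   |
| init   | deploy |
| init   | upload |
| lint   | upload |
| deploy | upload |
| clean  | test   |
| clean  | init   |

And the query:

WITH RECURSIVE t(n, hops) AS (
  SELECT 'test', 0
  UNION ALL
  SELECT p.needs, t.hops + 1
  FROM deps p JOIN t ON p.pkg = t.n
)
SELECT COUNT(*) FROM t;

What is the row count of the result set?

Base: (test, hops=0).
Iteration 1: edges from {test} -> (lint, hops=1).
Iteration 2: edges from {lint} -> (upload, hops=2).
Iteration 3: no outgoing edges from {upload}; recursion stops.
Total rows emitted: 3.

3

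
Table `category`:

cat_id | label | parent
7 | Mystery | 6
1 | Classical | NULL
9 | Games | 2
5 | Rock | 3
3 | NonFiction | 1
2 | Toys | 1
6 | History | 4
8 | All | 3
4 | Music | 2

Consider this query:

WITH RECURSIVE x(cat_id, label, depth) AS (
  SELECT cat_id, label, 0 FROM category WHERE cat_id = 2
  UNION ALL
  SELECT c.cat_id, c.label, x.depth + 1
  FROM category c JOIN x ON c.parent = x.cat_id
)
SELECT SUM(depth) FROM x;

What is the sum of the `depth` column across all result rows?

Base: cat_id=2 (Toys) at depth 0.
Iteration 1: rows with parent in {2} -> Music (id 4, depth 1), Games (id 9, depth 1).
Iteration 2: rows with parent in {4,9} -> History (id 6, depth 2).
Iteration 3: rows with parent in {6} -> Mystery (id 7, depth 3).
Iteration 4: no rows with parent in {7}; recursion stops.
SUM(depth) = 0 + 1 + 1 + 2 + 3 = 7.

7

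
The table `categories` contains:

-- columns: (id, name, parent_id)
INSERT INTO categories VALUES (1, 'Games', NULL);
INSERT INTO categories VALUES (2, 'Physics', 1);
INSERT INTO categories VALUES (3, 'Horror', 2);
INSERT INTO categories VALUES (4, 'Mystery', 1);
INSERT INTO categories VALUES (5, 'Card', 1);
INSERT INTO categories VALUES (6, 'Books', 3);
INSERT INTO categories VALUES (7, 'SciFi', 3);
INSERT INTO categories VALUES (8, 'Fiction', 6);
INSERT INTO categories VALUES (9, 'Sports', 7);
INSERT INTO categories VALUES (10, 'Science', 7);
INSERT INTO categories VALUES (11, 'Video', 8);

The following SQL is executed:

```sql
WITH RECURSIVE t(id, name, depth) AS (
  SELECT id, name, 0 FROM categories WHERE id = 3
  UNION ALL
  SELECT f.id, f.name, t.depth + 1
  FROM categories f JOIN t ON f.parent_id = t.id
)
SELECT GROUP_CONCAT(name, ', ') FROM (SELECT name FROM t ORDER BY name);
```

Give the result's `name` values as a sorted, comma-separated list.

Base: id=3 (Horror) at depth 0.
Iteration 1: rows with parent_id in {3} -> Books (id 6, depth 1), SciFi (id 7, depth 1).
Iteration 2: rows with parent_id in {6,7} -> Fiction (id 8, depth 2), Sports (id 9, depth 2), Science (id 10, depth 2).
Iteration 3: rows with parent_id in {8,9,10} -> Video (id 11, depth 3).
Iteration 4: no rows with parent_id in {11}; recursion stops.

Books, Fiction, Horror, SciFi, Science, Sports, Video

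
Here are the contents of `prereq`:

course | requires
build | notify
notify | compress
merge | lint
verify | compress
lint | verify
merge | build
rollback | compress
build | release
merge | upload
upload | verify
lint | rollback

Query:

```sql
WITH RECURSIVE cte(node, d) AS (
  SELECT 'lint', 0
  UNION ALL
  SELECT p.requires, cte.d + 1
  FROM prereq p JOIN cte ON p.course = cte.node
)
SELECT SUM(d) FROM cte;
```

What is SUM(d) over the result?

Base: (lint, d=0).
Iteration 1: edges from {lint} -> (rollback, d=1), (verify, d=1).
Iteration 2: edges from {rollback,verify} -> (compress, d=2) x2. [UNION ALL keeps all 2 new rows, including repeats]
Iteration 3: no outgoing edges from {compress}; recursion stops.
SUM(d) = 0 + 1 + 1 + 2 + 2 = 6.

6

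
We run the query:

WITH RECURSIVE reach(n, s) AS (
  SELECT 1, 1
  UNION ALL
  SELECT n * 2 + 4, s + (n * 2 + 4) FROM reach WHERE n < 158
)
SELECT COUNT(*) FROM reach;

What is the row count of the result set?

7

Base: n=1, s=1.
Iteration 1: 1 < 158 holds -> n = 1 * 2 + 4 = 6, s = 1 + 6 = 7.
Iteration 2: 6 < 158 holds -> n = 6 * 2 + 4 = 16, s = 7 + 16 = 23.
Iteration 3: 16 < 158 holds -> n = 16 * 2 + 4 = 36, s = 23 + 36 = 59.
Iteration 4: 36 < 158 holds -> n = 36 * 2 + 4 = 76, s = 59 + 76 = 135.
Iteration 5: 76 < 158 holds -> n = 76 * 2 + 4 = 156, s = 135 + 156 = 291.
Iteration 6: 156 < 158 holds -> n = 156 * 2 + 4 = 316, s = 291 + 316 = 607.
Iteration 7: 316 < 158 fails; recursion stops.
Total rows emitted: 7.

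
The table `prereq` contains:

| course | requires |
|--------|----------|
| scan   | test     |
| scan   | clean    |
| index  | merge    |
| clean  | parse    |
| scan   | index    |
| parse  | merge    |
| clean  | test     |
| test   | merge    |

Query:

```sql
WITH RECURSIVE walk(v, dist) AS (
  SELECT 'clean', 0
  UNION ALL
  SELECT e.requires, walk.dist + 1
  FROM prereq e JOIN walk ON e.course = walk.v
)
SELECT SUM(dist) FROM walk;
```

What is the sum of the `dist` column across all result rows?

Base: (clean, dist=0).
Iteration 1: edges from {clean} -> (parse, dist=1), (test, dist=1).
Iteration 2: edges from {parse,test} -> (merge, dist=2) x2. [UNION ALL keeps all 2 new rows, including repeats]
Iteration 3: no outgoing edges from {merge}; recursion stops.
SUM(dist) = 0 + 1 + 1 + 2 + 2 = 6.

6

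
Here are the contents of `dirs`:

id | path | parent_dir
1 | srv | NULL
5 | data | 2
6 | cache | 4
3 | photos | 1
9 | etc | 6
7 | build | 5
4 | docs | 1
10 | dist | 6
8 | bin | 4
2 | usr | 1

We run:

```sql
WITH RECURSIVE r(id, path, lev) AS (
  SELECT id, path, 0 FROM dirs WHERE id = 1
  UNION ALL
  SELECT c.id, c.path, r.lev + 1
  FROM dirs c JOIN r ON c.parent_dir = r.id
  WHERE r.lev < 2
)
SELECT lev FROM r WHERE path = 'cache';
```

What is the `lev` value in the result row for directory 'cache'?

Base: id=1 (srv) at lev 0.
Iteration 1: rows with parent_dir in {1} -> usr (id 2, lev 1), photos (id 3, lev 1), docs (id 4, lev 1).
Iteration 2: rows with parent_dir in {2,3,4} -> data (id 5, lev 2), cache (id 6, lev 2), bin (id 8, lev 2).
Iteration 3: lev < 2 fails for all current rows; recursion stops.

2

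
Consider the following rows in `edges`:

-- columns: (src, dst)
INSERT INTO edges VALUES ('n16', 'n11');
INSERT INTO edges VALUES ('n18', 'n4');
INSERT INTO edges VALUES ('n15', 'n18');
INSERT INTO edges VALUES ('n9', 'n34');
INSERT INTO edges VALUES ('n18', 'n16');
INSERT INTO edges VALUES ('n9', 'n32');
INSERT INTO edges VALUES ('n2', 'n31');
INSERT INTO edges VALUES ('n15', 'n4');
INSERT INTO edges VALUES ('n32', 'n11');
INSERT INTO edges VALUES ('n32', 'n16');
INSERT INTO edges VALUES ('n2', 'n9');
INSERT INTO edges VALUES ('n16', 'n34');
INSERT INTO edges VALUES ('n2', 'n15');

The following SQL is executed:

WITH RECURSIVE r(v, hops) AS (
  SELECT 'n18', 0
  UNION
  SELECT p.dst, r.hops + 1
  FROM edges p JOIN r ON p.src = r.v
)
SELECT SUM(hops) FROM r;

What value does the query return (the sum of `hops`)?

Base: (n18, hops=0).
Iteration 1: edges from {n18} -> (n16, hops=1), (n4, hops=1).
Iteration 2: edges from {n16,n4} -> (n11, hops=2), (n34, hops=2).
Iteration 3: no outgoing edges from {n11,n34}; recursion stops.
SUM(hops) = 0 + 1 + 1 + 2 + 2 = 6.

6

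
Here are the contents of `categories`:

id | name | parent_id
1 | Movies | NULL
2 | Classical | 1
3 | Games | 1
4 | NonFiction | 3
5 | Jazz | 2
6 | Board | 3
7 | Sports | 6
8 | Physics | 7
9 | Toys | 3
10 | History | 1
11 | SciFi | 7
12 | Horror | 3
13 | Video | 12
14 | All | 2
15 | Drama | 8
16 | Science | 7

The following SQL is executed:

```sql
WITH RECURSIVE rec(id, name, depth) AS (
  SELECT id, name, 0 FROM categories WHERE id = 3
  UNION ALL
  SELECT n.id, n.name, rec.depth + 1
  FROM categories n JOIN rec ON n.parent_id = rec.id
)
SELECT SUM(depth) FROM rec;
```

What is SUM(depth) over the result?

Base: id=3 (Games) at depth 0.
Iteration 1: rows with parent_id in {3} -> NonFiction (id 4, depth 1), Board (id 6, depth 1), Toys (id 9, depth 1), Horror (id 12, depth 1).
Iteration 2: rows with parent_id in {4,6,9,12} -> Sports (id 7, depth 2), Video (id 13, depth 2).
Iteration 3: rows with parent_id in {7,13} -> Physics (id 8, depth 3), SciFi (id 11, depth 3), Science (id 16, depth 3).
Iteration 4: rows with parent_id in {8,11,16} -> Drama (id 15, depth 4).
Iteration 5: no rows with parent_id in {15}; recursion stops.
SUM(depth) = 0 + 1 + 1 + 1 + 1 + 2 + 2 + 3 + 3 + 3 + 4 = 21.

21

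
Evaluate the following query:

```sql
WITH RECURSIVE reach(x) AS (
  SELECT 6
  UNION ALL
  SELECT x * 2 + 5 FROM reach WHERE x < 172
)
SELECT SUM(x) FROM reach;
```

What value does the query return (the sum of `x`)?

Base: x=6.
Iteration 1: 6 < 172 holds -> x = 6 * 2 + 5 = 17.
Iteration 2: 17 < 172 holds -> x = 17 * 2 + 5 = 39.
Iteration 3: 39 < 172 holds -> x = 39 * 2 + 5 = 83.
Iteration 4: 83 < 172 holds -> x = 83 * 2 + 5 = 171.
Iteration 5: 171 < 172 holds -> x = 171 * 2 + 5 = 347.
Iteration 6: 347 < 172 fails; recursion stops.
SUM(x) = 6 + 17 + 39 + 83 + 171 + 347 = 663.

663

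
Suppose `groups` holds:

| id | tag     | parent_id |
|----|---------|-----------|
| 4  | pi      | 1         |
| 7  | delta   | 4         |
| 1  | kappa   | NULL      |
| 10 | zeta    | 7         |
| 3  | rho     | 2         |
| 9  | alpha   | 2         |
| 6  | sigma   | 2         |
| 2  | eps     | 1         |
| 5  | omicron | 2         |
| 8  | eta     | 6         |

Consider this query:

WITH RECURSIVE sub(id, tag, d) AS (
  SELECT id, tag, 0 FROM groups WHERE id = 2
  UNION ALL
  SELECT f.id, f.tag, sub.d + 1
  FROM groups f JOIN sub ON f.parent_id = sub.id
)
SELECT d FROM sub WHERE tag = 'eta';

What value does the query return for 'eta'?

Base: id=2 (eps) at d 0.
Iteration 1: rows with parent_id in {2} -> rho (id 3, d 1), omicron (id 5, d 1), sigma (id 6, d 1), alpha (id 9, d 1).
Iteration 2: rows with parent_id in {3,5,6,9} -> eta (id 8, d 2).
Iteration 3: no rows with parent_id in {8}; recursion stops.

2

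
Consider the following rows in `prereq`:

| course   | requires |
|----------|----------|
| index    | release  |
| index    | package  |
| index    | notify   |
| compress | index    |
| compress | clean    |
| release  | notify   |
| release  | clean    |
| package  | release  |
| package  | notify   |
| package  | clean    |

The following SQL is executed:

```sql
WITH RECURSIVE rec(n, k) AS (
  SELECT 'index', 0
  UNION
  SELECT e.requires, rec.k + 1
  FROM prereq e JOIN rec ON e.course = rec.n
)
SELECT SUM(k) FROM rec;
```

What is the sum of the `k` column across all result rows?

15

Base: (index, k=0).
Iteration 1: edges from {index} -> (notify, k=1), (package, k=1), (release, k=1).
Iteration 2: edges from {notify,package,release} -> (clean, k=2), (notify, k=2), (release, k=2). [UNION drops 2 duplicate row(s)]
Iteration 3: edges from {clean,notify,release} -> (clean, k=3), (notify, k=3).
Iteration 4: no outgoing edges from {clean,notify}; recursion stops.
SUM(k) = 0 + 1 + 1 + 1 + 2 + 2 + 2 + 3 + 3 = 15.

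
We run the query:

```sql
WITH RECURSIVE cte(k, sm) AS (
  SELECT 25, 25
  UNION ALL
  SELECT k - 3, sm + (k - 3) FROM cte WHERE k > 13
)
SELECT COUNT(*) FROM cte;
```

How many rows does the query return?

Base: k=25, sm=25.
Iteration 1: 25 > 13 holds -> k = 25 - 3 = 22, sm = 25 + 22 = 47.
Iteration 2: 22 > 13 holds -> k = 22 - 3 = 19, sm = 47 + 19 = 66.
Iteration 3: 19 > 13 holds -> k = 19 - 3 = 16, sm = 66 + 16 = 82.
Iteration 4: 16 > 13 holds -> k = 16 - 3 = 13, sm = 82 + 13 = 95.
Iteration 5: 13 > 13 fails; recursion stops.
Total rows emitted: 5.

5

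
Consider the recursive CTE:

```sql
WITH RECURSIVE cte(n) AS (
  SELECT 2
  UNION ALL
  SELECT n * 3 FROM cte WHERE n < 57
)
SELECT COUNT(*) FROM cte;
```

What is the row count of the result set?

Base: n=2.
Iteration 1: 2 < 57 holds -> n = 2 * 3 = 6.
Iteration 2: 6 < 57 holds -> n = 6 * 3 = 18.
Iteration 3: 18 < 57 holds -> n = 18 * 3 = 54.
Iteration 4: 54 < 57 holds -> n = 54 * 3 = 162.
Iteration 5: 162 < 57 fails; recursion stops.
Total rows emitted: 5.

5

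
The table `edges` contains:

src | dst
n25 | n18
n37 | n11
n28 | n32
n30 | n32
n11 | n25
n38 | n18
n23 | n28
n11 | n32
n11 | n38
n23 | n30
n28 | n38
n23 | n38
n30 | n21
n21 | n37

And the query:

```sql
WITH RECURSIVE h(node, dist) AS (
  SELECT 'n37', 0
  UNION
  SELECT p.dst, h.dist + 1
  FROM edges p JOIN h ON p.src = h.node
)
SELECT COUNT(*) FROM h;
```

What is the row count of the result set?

6

Base: (n37, dist=0).
Iteration 1: edges from {n37} -> (n11, dist=1).
Iteration 2: edges from {n11} -> (n25, dist=2), (n32, dist=2), (n38, dist=2).
Iteration 3: edges from {n25,n32,n38} -> (n18, dist=3). [UNION drops 1 duplicate row(s)]
Iteration 4: no outgoing edges from {n18}; recursion stops.
Total rows emitted: 6.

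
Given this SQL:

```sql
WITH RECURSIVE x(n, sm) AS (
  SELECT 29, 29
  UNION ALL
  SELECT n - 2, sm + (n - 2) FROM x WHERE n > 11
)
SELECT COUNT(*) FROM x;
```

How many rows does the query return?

Base: n=29, sm=29.
Iteration 1: 29 > 11 holds -> n = 29 - 2 = 27, sm = 29 + 27 = 56.
Iteration 2: 27 > 11 holds -> n = 27 - 2 = 25, sm = 56 + 25 = 81.
Iteration 3: 25 > 11 holds -> n = 25 - 2 = 23, sm = 81 + 23 = 104.
Iteration 4: 23 > 11 holds -> n = 23 - 2 = 21, sm = 104 + 21 = 125.
Iteration 5: 21 > 11 holds -> n = 21 - 2 = 19, sm = 125 + 19 = 144.
Iteration 6: 19 > 11 holds -> n = 19 - 2 = 17, sm = 144 + 17 = 161.
Iteration 7: 17 > 11 holds -> n = 17 - 2 = 15, sm = 161 + 15 = 176.
Iteration 8: 15 > 11 holds -> n = 15 - 2 = 13, sm = 176 + 13 = 189.
Iteration 9: 13 > 11 holds -> n = 13 - 2 = 11, sm = 189 + 11 = 200.
Iteration 10: 11 > 11 fails; recursion stops.
Total rows emitted: 10.

10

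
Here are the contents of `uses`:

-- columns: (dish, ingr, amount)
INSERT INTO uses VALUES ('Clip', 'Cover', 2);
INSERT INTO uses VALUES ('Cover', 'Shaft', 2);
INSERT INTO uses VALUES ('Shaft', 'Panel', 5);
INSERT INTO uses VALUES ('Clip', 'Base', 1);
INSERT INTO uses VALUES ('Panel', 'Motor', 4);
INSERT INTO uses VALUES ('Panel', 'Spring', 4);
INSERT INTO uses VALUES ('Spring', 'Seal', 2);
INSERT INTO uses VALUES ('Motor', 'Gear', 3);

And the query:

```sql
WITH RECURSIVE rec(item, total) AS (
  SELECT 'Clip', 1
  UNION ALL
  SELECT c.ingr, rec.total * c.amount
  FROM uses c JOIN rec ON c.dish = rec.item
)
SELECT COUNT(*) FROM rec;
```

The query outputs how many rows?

Base: (Clip, total=1).
Iteration 1: components of {Clip} -> Base = 1*1 = 1, Cover = 1*2 = 2.
Iteration 2: components of {Base,Cover} -> Shaft = 2*2 = 4.
Iteration 3: components of {Shaft} -> Panel = 4*5 = 20.
Iteration 4: components of {Panel} -> Motor = 20*4 = 80, Spring = 20*4 = 80.
Iteration 5: components of {Motor,Spring} -> Gear = 80*3 = 240, Seal = 80*2 = 160.
Iteration 6: no further components; recursion stops.
Total rows emitted: 9.

9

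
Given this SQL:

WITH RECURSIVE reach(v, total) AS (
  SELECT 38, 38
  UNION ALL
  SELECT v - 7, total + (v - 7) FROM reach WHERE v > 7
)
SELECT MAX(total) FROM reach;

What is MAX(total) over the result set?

123

Base: v=38, total=38.
Iteration 1: 38 > 7 holds -> v = 38 - 7 = 31, total = 38 + 31 = 69.
Iteration 2: 31 > 7 holds -> v = 31 - 7 = 24, total = 69 + 24 = 93.
Iteration 3: 24 > 7 holds -> v = 24 - 7 = 17, total = 93 + 17 = 110.
Iteration 4: 17 > 7 holds -> v = 17 - 7 = 10, total = 110 + 10 = 120.
Iteration 5: 10 > 7 holds -> v = 10 - 7 = 3, total = 120 + 3 = 123.
Iteration 6: 3 > 7 fails; recursion stops.
total values: 38, 69, 93, 110, 120, 123; the maximum is 123.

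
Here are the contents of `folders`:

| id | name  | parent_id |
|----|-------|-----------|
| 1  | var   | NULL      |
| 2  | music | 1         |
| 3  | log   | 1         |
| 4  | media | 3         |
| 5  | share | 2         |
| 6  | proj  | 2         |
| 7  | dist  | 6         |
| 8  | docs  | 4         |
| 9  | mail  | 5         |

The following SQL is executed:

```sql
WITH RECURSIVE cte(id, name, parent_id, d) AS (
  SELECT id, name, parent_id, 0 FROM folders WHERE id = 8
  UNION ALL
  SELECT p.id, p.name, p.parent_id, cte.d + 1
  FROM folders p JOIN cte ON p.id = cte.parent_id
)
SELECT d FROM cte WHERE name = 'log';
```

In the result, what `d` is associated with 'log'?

2

Base: id=8 (docs), parent_id=4, d 0.
Iteration 1: join on id=4 -> media (id 4, parent_id=3, d 1).
Iteration 2: join on id=3 -> log (id 3, parent_id=1, d 2).
Iteration 3: join on id=1 -> var (id 1, parent_id=NULL, d 3).
Iteration 4: parent_id is NULL; no match; recursion stops.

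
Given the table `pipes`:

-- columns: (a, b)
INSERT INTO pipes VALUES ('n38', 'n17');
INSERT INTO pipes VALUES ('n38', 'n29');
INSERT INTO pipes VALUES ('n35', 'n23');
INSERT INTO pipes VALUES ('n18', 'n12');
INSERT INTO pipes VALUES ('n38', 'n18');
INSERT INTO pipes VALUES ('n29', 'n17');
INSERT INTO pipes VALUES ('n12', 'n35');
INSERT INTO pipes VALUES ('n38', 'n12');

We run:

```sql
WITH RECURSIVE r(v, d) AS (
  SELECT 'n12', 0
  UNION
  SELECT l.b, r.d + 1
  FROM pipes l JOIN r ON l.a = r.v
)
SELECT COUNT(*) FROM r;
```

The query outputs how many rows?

Base: (n12, d=0).
Iteration 1: edges from {n12} -> (n35, d=1).
Iteration 2: edges from {n35} -> (n23, d=2).
Iteration 3: no outgoing edges from {n23}; recursion stops.
Total rows emitted: 3.

3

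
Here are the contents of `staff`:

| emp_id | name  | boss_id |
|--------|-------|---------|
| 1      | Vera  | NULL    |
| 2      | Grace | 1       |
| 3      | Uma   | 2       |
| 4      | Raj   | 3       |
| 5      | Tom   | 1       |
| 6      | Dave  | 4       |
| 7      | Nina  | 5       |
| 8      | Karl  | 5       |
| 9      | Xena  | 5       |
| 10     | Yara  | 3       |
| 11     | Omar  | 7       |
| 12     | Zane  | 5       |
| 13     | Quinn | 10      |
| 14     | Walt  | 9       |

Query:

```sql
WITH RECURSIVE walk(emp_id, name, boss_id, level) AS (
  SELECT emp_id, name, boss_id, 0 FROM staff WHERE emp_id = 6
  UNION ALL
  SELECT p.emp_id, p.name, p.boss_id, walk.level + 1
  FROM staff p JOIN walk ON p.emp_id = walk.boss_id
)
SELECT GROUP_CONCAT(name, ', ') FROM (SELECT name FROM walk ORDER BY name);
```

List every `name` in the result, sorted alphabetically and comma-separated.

Dave, Grace, Raj, Uma, Vera

Base: emp_id=6 (Dave), boss_id=4, level 0.
Iteration 1: join on emp_id=4 -> Raj (id 4, boss_id=3, level 1).
Iteration 2: join on emp_id=3 -> Uma (id 3, boss_id=2, level 2).
Iteration 3: join on emp_id=2 -> Grace (id 2, boss_id=1, level 3).
Iteration 4: join on emp_id=1 -> Vera (id 1, boss_id=NULL, level 4).
Iteration 5: boss_id is NULL; no match; recursion stops.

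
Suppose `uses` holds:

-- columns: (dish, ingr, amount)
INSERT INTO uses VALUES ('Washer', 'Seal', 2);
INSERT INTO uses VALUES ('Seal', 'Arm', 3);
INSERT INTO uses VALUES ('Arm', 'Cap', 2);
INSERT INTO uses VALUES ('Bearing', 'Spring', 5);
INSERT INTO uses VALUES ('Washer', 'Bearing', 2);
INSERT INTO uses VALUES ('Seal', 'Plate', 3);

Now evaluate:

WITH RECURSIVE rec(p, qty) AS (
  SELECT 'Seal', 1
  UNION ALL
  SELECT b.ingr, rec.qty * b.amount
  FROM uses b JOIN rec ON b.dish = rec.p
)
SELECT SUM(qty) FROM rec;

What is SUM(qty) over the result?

Base: (Seal, qty=1).
Iteration 1: components of {Seal} -> Arm = 1*3 = 3, Plate = 1*3 = 3.
Iteration 2: components of {Arm,Plate} -> Cap = 3*2 = 6.
Iteration 3: no further components; recursion stops.
SUM(qty) = 1 + 3 + 3 + 6 = 13.

13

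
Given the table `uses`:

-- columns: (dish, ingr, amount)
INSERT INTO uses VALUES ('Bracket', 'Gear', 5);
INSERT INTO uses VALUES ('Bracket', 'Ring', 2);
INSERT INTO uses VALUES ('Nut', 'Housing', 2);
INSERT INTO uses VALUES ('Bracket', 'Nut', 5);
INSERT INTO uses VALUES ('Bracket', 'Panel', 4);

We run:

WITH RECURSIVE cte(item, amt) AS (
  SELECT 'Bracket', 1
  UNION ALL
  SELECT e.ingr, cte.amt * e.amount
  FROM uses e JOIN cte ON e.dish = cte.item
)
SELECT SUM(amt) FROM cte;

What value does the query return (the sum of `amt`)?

27

Base: (Bracket, amt=1).
Iteration 1: components of {Bracket} -> Gear = 1*5 = 5, Nut = 1*5 = 5, Panel = 1*4 = 4, Ring = 1*2 = 2.
Iteration 2: components of {Gear,Nut,Panel,Ring} -> Housing = 5*2 = 10.
Iteration 3: no further components; recursion stops.
SUM(amt) = 1 + 2 + 5 + 4 + 5 + 10 = 27.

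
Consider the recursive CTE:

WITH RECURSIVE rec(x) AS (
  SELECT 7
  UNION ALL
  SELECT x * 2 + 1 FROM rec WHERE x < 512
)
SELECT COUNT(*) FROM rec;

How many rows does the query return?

8

Base: x=7.
Iteration 1: 7 < 512 holds -> x = 7 * 2 + 1 = 15.
Iteration 2: 15 < 512 holds -> x = 15 * 2 + 1 = 31.
Iteration 3: 31 < 512 holds -> x = 31 * 2 + 1 = 63.
Iteration 4: 63 < 512 holds -> x = 63 * 2 + 1 = 127.
Iteration 5: 127 < 512 holds -> x = 127 * 2 + 1 = 255.
Iteration 6: 255 < 512 holds -> x = 255 * 2 + 1 = 511.
Iteration 7: 511 < 512 holds -> x = 511 * 2 + 1 = 1023.
Iteration 8: 1023 < 512 fails; recursion stops.
Total rows emitted: 8.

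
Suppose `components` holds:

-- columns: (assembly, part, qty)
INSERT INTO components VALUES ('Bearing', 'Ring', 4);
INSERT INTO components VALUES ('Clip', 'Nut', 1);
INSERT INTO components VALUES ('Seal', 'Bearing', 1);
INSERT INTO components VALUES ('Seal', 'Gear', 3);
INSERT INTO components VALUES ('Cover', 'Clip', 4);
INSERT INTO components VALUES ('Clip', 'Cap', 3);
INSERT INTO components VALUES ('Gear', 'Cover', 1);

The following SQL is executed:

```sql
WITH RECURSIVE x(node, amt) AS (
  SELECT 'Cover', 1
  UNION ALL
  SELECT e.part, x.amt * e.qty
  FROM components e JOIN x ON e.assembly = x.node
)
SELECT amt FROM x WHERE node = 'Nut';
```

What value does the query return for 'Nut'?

Base: (Cover, amt=1).
Iteration 1: components of {Cover} -> Clip = 1*4 = 4.
Iteration 2: components of {Clip} -> Cap = 4*3 = 12, Nut = 4*1 = 4.
Iteration 3: no further components; recursion stops.

4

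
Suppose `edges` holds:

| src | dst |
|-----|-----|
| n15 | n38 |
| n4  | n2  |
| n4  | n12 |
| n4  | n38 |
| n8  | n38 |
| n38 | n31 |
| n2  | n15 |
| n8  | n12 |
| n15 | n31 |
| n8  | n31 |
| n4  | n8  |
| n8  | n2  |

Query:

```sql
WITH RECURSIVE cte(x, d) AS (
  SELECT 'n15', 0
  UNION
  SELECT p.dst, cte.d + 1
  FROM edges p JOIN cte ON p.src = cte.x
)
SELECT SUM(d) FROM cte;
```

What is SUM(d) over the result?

4

Base: (n15, d=0).
Iteration 1: edges from {n15} -> (n31, d=1), (n38, d=1).
Iteration 2: edges from {n31,n38} -> (n31, d=2).
Iteration 3: no outgoing edges from {n31}; recursion stops.
SUM(d) = 0 + 1 + 1 + 2 = 4.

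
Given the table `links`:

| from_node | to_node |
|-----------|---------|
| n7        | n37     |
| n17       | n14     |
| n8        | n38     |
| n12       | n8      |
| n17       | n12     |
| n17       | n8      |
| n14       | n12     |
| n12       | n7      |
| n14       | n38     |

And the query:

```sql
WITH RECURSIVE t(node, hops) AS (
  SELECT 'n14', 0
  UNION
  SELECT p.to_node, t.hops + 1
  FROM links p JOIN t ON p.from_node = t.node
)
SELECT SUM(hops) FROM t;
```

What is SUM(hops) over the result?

Base: (n14, hops=0).
Iteration 1: edges from {n14} -> (n12, hops=1), (n38, hops=1).
Iteration 2: edges from {n12,n38} -> (n7, hops=2), (n8, hops=2).
Iteration 3: edges from {n7,n8} -> (n37, hops=3), (n38, hops=3).
Iteration 4: no outgoing edges from {n37,n38}; recursion stops.
SUM(hops) = 0 + 1 + 1 + 2 + 2 + 3 + 3 = 12.

12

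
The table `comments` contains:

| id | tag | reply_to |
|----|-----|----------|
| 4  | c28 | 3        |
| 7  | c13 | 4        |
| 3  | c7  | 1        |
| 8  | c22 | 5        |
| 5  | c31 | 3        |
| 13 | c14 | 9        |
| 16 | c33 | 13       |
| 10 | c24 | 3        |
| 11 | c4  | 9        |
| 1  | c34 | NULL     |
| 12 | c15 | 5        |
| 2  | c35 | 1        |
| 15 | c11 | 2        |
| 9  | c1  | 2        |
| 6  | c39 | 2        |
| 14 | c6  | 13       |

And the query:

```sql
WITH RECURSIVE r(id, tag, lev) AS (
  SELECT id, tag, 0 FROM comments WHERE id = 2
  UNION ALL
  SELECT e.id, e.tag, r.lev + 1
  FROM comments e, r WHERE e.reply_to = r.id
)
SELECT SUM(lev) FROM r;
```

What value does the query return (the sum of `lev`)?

Base: id=2 (c35) at lev 0.
Iteration 1: rows with reply_to in {2} -> c39 (id 6, lev 1), c1 (id 9, lev 1), c11 (id 15, lev 1).
Iteration 2: rows with reply_to in {6,9,15} -> c4 (id 11, lev 2), c14 (id 13, lev 2).
Iteration 3: rows with reply_to in {11,13} -> c6 (id 14, lev 3), c33 (id 16, lev 3).
Iteration 4: no rows with reply_to in {14,16}; recursion stops.
SUM(lev) = 0 + 1 + 1 + 1 + 2 + 2 + 3 + 3 = 13.

13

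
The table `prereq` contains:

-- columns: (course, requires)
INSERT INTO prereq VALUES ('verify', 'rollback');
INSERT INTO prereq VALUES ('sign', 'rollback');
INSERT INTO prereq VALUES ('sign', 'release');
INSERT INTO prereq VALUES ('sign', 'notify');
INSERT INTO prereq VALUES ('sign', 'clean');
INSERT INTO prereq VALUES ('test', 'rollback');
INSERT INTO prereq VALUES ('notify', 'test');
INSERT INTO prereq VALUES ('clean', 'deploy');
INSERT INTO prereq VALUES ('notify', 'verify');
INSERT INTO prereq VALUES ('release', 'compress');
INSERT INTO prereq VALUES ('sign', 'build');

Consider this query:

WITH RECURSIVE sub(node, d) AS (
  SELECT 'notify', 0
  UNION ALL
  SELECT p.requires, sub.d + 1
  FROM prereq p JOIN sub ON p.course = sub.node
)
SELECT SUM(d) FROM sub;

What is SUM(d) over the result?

6

Base: (notify, d=0).
Iteration 1: edges from {notify} -> (test, d=1), (verify, d=1).
Iteration 2: edges from {test,verify} -> (rollback, d=2) x2. [UNION ALL keeps all 2 new rows, including repeats]
Iteration 3: no outgoing edges from {rollback}; recursion stops.
SUM(d) = 0 + 1 + 1 + 2 + 2 = 6.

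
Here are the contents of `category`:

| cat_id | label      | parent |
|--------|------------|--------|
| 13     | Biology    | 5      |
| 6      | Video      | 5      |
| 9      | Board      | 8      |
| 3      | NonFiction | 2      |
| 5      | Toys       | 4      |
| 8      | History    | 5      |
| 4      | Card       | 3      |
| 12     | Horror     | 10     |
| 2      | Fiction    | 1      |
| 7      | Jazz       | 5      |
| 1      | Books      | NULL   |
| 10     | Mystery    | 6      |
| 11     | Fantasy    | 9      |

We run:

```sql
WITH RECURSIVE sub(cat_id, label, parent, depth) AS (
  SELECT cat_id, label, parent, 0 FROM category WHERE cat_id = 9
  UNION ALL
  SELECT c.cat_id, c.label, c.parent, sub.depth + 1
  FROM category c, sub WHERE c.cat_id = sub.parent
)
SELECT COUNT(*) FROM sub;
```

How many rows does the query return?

7

Base: cat_id=9 (Board), parent=8, depth 0.
Iteration 1: join on cat_id=8 -> History (id 8, parent=5, depth 1).
Iteration 2: join on cat_id=5 -> Toys (id 5, parent=4, depth 2).
Iteration 3: join on cat_id=4 -> Card (id 4, parent=3, depth 3).
Iteration 4: join on cat_id=3 -> NonFiction (id 3, parent=2, depth 4).
Iteration 5: join on cat_id=2 -> Fiction (id 2, parent=1, depth 5).
Iteration 6: join on cat_id=1 -> Books (id 1, parent=NULL, depth 6).
Iteration 7: parent is NULL; no match; recursion stops.
Total rows emitted: 7.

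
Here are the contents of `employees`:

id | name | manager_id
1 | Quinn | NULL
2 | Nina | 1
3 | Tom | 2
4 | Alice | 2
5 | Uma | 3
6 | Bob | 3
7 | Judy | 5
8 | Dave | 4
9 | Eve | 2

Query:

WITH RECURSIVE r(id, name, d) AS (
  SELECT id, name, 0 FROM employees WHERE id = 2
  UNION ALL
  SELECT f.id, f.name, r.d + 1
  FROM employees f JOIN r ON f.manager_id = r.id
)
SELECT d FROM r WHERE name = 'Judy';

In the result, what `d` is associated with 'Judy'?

3

Base: id=2 (Nina) at d 0.
Iteration 1: rows with manager_id in {2} -> Tom (id 3, d 1), Alice (id 4, d 1), Eve (id 9, d 1).
Iteration 2: rows with manager_id in {3,4,9} -> Uma (id 5, d 2), Bob (id 6, d 2), Dave (id 8, d 2).
Iteration 3: rows with manager_id in {5,6,8} -> Judy (id 7, d 3).
Iteration 4: no rows with manager_id in {7}; recursion stops.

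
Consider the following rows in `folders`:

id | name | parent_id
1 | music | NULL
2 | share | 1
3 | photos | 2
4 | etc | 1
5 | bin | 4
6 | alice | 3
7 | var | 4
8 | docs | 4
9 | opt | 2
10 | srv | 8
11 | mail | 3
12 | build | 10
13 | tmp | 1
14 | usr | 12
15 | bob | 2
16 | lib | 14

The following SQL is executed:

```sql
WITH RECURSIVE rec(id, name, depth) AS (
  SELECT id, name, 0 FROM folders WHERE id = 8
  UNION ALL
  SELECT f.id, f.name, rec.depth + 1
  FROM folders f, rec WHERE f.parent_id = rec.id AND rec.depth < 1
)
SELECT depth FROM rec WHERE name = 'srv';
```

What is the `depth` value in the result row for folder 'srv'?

Base: id=8 (docs) at depth 0.
Iteration 1: rows with parent_id in {8} -> srv (id 10, depth 1).
Iteration 2: depth < 1 fails for all current rows; recursion stops.

1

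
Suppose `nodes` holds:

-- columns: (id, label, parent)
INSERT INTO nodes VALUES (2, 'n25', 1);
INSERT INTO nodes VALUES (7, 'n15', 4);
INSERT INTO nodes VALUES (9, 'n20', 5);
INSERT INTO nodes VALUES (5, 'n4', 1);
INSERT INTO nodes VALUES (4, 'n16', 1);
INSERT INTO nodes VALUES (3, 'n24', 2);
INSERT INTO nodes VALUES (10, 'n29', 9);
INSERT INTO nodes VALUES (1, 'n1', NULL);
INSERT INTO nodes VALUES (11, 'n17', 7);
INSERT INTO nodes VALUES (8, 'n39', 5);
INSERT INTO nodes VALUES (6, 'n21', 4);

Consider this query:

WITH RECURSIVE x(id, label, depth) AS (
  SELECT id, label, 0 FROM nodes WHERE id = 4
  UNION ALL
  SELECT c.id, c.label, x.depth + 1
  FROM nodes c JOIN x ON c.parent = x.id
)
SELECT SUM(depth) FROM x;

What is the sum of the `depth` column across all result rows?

Base: id=4 (n16) at depth 0.
Iteration 1: rows with parent in {4} -> n21 (id 6, depth 1), n15 (id 7, depth 1).
Iteration 2: rows with parent in {6,7} -> n17 (id 11, depth 2).
Iteration 3: no rows with parent in {11}; recursion stops.
SUM(depth) = 0 + 1 + 1 + 2 = 4.

4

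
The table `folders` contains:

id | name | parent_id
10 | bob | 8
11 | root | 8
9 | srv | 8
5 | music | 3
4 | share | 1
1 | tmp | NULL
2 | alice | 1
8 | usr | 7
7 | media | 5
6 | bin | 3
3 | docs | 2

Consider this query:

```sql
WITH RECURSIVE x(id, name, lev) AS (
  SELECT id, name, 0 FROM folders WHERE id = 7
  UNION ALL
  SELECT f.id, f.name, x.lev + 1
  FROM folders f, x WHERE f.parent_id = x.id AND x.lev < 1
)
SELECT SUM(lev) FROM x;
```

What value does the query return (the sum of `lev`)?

Base: id=7 (media) at lev 0.
Iteration 1: rows with parent_id in {7} -> usr (id 8, lev 1).
Iteration 2: lev < 1 fails for all current rows; recursion stops.
SUM(lev) = 0 + 1 = 1.

1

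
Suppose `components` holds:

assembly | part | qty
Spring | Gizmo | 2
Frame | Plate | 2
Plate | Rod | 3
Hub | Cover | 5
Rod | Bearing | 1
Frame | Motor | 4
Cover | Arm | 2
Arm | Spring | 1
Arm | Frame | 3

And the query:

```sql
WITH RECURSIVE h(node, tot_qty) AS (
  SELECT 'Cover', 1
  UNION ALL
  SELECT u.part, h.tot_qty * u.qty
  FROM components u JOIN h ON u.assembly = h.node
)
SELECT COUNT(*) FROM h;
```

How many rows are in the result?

Base: (Cover, tot_qty=1).
Iteration 1: components of {Cover} -> Arm = 1*2 = 2.
Iteration 2: components of {Arm} -> Frame = 2*3 = 6, Spring = 2*1 = 2.
Iteration 3: components of {Frame,Spring} -> Gizmo = 2*2 = 4, Motor = 6*4 = 24, Plate = 6*2 = 12.
Iteration 4: components of {Gizmo,Motor,Plate} -> Rod = 12*3 = 36.
Iteration 5: components of {Rod} -> Bearing = 36*1 = 36.
Iteration 6: no further components; recursion stops.
Total rows emitted: 9.

9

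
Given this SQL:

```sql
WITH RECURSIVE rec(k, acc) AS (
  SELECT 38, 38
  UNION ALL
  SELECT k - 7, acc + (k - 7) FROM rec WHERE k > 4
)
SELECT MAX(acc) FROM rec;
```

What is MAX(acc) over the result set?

Base: k=38, acc=38.
Iteration 1: 38 > 4 holds -> k = 38 - 7 = 31, acc = 38 + 31 = 69.
Iteration 2: 31 > 4 holds -> k = 31 - 7 = 24, acc = 69 + 24 = 93.
Iteration 3: 24 > 4 holds -> k = 24 - 7 = 17, acc = 93 + 17 = 110.
Iteration 4: 17 > 4 holds -> k = 17 - 7 = 10, acc = 110 + 10 = 120.
Iteration 5: 10 > 4 holds -> k = 10 - 7 = 3, acc = 120 + 3 = 123.
Iteration 6: 3 > 4 fails; recursion stops.
acc values: 38, 69, 93, 110, 120, 123; the maximum is 123.

123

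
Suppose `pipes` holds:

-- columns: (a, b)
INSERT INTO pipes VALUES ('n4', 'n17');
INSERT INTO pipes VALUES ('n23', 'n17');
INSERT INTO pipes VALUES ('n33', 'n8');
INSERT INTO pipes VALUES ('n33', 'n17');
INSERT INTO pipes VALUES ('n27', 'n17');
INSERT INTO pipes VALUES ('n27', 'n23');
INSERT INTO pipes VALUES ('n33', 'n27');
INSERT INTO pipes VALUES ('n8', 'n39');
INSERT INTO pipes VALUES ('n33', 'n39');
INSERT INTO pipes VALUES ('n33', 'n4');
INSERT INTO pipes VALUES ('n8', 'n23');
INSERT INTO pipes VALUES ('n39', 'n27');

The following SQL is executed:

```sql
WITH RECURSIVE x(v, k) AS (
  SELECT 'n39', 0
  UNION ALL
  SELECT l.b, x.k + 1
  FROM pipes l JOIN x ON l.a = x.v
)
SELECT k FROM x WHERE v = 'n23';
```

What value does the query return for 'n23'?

2

Base: (n39, k=0).
Iteration 1: edges from {n39} -> (n27, k=1).
Iteration 2: edges from {n27} -> (n17, k=2), (n23, k=2).
Iteration 3: edges from {n17,n23} -> (n17, k=3).
Iteration 4: no outgoing edges from {n17}; recursion stops.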